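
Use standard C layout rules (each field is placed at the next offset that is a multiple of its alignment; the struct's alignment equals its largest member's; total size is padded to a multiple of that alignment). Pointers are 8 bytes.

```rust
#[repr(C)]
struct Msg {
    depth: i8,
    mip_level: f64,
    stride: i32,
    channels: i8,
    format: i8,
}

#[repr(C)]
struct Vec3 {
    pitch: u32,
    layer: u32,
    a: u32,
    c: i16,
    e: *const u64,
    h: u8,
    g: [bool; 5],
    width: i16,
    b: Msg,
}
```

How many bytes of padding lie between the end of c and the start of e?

Msg: 0..1  depth  (1B, 1-aligned); 1..8  -- padding (7B); 8..16  mip_level  (8B, 8-aligned); 16..20  stride  (4B, 4-aligned); 20..21  channels  (1B, 1-aligned); 21..22  format  (1B, 1-aligned); 22..24  -- tail padding (2B); sizeof = 24, alignof = 8
0..4  pitch  (4B, 4-aligned)
4..8  layer  (4B, 4-aligned)
8..12  a  (4B, 4-aligned)
12..14  c  (2B, 2-aligned)
14..16  -- padding (2B)
16..24  e  (8B, 8-aligned)

2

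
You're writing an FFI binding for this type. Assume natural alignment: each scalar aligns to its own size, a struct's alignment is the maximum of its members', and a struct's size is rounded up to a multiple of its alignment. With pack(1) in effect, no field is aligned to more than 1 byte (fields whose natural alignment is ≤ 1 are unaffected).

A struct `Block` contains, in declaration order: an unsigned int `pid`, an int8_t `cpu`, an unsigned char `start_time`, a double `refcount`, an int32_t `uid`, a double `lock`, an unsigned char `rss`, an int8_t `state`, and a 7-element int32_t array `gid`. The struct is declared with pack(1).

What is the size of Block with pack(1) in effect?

56

pid at 0 (size 4, align 1) → ends 4
cpu at 4 (size 1, align 1) → ends 5
start_time at 5 (size 1, align 1) → ends 6
refcount at 6 (size 8, align 1) → ends 14
uid at 14 (size 4, align 1) → ends 18
lock at 18 (size 8, align 1) → ends 26
rss at 26 (size 1, align 1) → ends 27
state at 27 (size 1, align 1) → ends 28
gid at 28 (size 28, align 1) → ends 56
total 56 bytes, alignment 1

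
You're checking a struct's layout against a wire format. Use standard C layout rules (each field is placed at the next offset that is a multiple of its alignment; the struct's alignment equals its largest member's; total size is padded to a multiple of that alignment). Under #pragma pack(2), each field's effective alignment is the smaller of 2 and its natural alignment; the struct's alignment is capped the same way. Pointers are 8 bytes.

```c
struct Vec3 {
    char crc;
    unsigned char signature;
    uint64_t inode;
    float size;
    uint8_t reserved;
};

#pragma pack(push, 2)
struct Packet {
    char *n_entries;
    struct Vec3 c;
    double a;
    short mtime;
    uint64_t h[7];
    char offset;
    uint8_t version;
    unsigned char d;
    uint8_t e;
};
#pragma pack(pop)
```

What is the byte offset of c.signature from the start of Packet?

9

Vec3: @0: crc [1B, align 1] → 1; @1: signature [1B, align 1] → 2; +6 pad (align 8); @8: inode [8B, align 8] → 16; @16: size [4B, align 4] → 20; @20: reserved [1B, align 1] → 21; +3 tail pad (align 8); size 24, align 8
@0: n_entries [8B, align 2] → 8
@8: c [24B, align 2] → 32
within Vec3: signature at 1
8 + 1 = 9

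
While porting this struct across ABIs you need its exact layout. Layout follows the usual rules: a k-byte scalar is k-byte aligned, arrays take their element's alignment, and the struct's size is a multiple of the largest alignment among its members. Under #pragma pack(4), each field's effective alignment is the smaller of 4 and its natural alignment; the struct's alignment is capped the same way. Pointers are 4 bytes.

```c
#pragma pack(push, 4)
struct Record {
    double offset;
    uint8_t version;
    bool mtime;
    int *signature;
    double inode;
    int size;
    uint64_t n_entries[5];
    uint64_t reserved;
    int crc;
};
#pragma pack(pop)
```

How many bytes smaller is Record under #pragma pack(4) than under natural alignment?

natural layout:
  0..8  offset  (8B, 8-aligned)
  8..9  version  (1B, 1-aligned)
  9..10  mtime  (1B, 1-aligned)
  10..12  -- padding (2B)
  12..16  signature  (4B, 4-aligned)
  16..24  inode  (8B, 8-aligned)
  24..28  size  (4B, 4-aligned)
  28..32  -- padding (4B)
  32..72  n_entries  (40B, 8-aligned)
  72..80  reserved  (8B, 8-aligned)
  80..84  crc  (4B, 4-aligned)
  84..88  -- tail padding (4B)
  sizeof = 88, alignof = 8
packed(4) layout:
  0..8  offset  (8B, 4-aligned)
  8..9  version  (1B, 1-aligned)
  9..10  mtime  (1B, 1-aligned)
  10..12  -- padding (2B)
  12..16  signature  (4B, 4-aligned)
  16..24  inode  (8B, 4-aligned)
  24..28  size  (4B, 4-aligned)
  28..68  n_entries  (40B, 4-aligned)
  68..76  reserved  (8B, 4-aligned)
  76..80  crc  (4B, 4-aligned)
  sizeof = 80, alignof = 4
88 − 80 = 8

8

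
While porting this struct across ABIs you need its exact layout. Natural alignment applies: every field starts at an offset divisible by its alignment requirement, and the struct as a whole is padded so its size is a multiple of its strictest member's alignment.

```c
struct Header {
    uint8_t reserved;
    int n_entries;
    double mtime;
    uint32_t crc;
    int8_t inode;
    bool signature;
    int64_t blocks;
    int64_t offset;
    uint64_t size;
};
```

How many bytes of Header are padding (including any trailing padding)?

reserved at 0 (size 1, align 1) → ends 1
pad 3 to align 4 for n_entries
n_entries at 4 (size 4, align 4) → ends 8
mtime at 8 (size 8, align 8) → ends 16
crc at 16 (size 4, align 4) → ends 20
inode at 20 (size 1, align 1) → ends 21
signature at 21 (size 1, align 1) → ends 22
pad 2 to align 8 for blocks
blocks at 24 (size 8, align 8) → ends 32
offset at 32 (size 8, align 8) → ends 40
size at 40 (size 8, align 8) → ends 48
total 48 bytes, alignment 8
data bytes 43, size 48 → padding 5

5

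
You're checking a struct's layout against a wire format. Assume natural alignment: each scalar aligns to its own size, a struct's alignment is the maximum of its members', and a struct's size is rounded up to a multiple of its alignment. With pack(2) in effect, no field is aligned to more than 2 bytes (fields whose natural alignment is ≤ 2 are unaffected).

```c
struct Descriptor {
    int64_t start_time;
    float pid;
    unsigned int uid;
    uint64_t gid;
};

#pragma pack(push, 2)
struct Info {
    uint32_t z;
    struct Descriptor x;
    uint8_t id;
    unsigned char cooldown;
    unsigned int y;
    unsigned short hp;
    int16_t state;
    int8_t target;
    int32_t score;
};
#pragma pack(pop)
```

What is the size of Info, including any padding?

44

Descriptor: start_time at 0 (size 8, align 8) → ends 8; pid at 8 (size 4, align 4) → ends 12; uid at 12 (size 4, align 4) → ends 16; gid at 16 (size 8, align 8) → ends 24; total 24 bytes, alignment 8
z at 0 (size 4, align 2) → ends 4
x at 4 (size 24, align 2) → ends 28
id at 28 (size 1, align 1) → ends 29
cooldown at 29 (size 1, align 1) → ends 30
y at 30 (size 4, align 2) → ends 34
hp at 34 (size 2, align 2) → ends 36
state at 36 (size 2, align 2) → ends 38
target at 38 (size 1, align 1) → ends 39
pad 1 to align 2 for score
score at 40 (size 4, align 2) → ends 44
total 44 bytes, alignment 2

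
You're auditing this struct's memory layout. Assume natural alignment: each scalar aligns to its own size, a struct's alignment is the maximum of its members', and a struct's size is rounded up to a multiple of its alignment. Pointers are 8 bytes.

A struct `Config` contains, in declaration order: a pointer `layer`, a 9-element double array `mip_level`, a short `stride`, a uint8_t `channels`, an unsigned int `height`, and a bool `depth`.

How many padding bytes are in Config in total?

8

@0: layer [8B, align 8] → 8
@8: mip_level [72B, align 8] → 80
@80: stride [2B, align 2] → 82
@82: channels [1B, align 1] → 83
+1 pad (align 4)
@84: height [4B, align 4] → 88
@88: depth [1B, align 1] → 89
+7 tail pad (align 8)
size 96, align 8
data bytes 88, size 96 → padding 8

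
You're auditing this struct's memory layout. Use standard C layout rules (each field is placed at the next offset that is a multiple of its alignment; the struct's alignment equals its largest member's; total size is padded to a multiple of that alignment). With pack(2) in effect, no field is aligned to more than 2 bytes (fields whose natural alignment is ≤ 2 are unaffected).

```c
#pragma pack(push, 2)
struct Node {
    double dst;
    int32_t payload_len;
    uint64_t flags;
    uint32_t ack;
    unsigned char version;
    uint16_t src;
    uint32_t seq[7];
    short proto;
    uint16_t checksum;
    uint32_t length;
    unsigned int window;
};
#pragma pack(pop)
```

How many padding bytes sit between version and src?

1

dst at 0 (size 8, align 2) → ends 8
payload_len at 8 (size 4, align 2) → ends 12
flags at 12 (size 8, align 2) → ends 20
ack at 20 (size 4, align 2) → ends 24
version at 24 (size 1, align 1) → ends 25
pad 1 to align 2 for src
src at 26 (size 2, align 2) → ends 28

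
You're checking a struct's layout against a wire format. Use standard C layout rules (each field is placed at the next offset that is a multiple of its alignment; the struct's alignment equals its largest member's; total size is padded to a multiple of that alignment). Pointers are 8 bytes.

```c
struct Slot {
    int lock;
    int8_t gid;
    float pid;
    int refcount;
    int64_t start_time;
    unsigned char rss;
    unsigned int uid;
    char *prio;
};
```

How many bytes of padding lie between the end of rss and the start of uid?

3

@0: lock [4B, align 4] → 4
@4: gid [1B, align 1] → 5
+3 pad (align 4)
@8: pid [4B, align 4] → 12
@12: refcount [4B, align 4] → 16
@16: start_time [8B, align 8] → 24
@24: rss [1B, align 1] → 25
+3 pad (align 4)
@28: uid [4B, align 4] → 32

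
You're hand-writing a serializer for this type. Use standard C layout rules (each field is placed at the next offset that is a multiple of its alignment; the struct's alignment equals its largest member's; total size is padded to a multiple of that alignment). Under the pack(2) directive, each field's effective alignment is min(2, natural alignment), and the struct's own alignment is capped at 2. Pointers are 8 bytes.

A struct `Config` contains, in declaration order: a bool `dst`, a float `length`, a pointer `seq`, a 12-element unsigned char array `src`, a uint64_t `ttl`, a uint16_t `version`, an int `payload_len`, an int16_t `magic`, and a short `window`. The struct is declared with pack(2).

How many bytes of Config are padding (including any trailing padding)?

1

@0: dst [1B, align 1] → 1
+1 pad (align 2)
@2: length [4B, align 2] → 6
@6: seq [8B, align 2] → 14
@14: src [12B, align 1] → 26
@26: ttl [8B, align 2] → 34
@34: version [2B, align 2] → 36
@36: payload_len [4B, align 2] → 40
@40: magic [2B, align 2] → 42
@42: window [2B, align 2] → 44
size 44, align 2
data bytes 43, size 44 → padding 1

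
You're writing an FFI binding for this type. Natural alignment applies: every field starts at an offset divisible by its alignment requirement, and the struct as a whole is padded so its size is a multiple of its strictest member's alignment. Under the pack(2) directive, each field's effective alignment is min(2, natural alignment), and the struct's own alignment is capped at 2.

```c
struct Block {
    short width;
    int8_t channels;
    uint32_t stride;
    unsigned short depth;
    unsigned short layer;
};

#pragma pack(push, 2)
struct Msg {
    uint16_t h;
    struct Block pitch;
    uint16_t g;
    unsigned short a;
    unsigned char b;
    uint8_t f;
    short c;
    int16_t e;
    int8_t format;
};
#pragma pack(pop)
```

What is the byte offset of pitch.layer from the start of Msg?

12

Block: width at 0 (size 2, align 2) → ends 2; channels at 2 (size 1, align 1) → ends 3; pad 1 to align 4 for stride; stride at 4 (size 4, align 4) → ends 8; depth at 8 (size 2, align 2) → ends 10; layer at 10 (size 2, align 2) → ends 12; total 12 bytes, alignment 4
h at 0 (size 2, align 2) → ends 2
pitch at 2 (size 12, align 2) → ends 14
within Block: layer at 10
2 + 10 = 12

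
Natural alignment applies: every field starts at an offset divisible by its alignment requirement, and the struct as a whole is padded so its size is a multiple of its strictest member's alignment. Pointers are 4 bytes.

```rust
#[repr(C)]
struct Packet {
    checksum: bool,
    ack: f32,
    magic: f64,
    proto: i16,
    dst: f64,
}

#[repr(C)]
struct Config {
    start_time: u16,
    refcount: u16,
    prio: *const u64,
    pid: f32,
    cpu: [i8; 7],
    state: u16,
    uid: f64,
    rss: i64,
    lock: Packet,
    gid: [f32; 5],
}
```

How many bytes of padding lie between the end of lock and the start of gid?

0

Packet: @0: checksum [1B, align 1] → 1; +3 pad (align 4); @4: ack [4B, align 4] → 8; @8: magic [8B, align 8] → 16; @16: proto [2B, align 2] → 18; +6 pad (align 8); @24: dst [8B, align 8] → 32; size 32, align 8
@0: start_time [2B, align 2] → 2
@2: refcount [2B, align 2] → 4
@4: prio [4B, align 4] → 8
@8: pid [4B, align 4] → 12
@12: cpu [7B, align 1] → 19
+1 pad (align 2)
@20: state [2B, align 2] → 22
+2 pad (align 8)
@24: uid [8B, align 8] → 32
@32: rss [8B, align 8] → 40
@40: lock [32B, align 8] → 72
@72: gid [20B, align 4] → 92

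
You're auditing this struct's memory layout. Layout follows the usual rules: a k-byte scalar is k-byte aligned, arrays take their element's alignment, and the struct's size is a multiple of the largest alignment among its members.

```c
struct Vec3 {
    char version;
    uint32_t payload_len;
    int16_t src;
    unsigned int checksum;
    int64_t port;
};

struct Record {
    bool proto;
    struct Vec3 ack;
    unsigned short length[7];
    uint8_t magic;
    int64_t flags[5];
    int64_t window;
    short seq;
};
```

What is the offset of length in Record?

32

Vec3: 0..1  version  (1B, 1-aligned); 1..4  -- padding (3B); 4..8  payload_len  (4B, 4-aligned); 8..10  src  (2B, 2-aligned); 10..12  -- padding (2B); 12..16  checksum  (4B, 4-aligned); 16..24  port  (8B, 8-aligned); sizeof = 24, alignof = 8
0..1  proto  (1B, 1-aligned)
1..8  -- padding (7B)
8..32  ack  (24B, 8-aligned)
32..46  length  (14B, 2-aligned)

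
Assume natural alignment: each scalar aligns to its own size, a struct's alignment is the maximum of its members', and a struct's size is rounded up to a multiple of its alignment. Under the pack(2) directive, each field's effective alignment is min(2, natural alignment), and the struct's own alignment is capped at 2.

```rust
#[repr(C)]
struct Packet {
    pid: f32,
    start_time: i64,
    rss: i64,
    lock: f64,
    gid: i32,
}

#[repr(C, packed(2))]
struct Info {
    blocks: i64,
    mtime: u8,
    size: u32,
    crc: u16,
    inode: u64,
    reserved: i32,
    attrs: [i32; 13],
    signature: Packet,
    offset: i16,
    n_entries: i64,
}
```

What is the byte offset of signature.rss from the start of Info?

Packet: pid at 0 (size 4, align 4) → ends 4; pad 4 to align 8 for start_time; start_time at 8 (size 8, align 8) → ends 16; rss at 16 (size 8, align 8) → ends 24; lock at 24 (size 8, align 8) → ends 32; gid at 32 (size 4, align 4) → ends 36; tail pad 4 to reach multiple of 8; total 40 bytes, alignment 8
blocks at 0 (size 8, align 2) → ends 8
mtime at 8 (size 1, align 1) → ends 9
pad 1 to align 2 for size
size at 10 (size 4, align 2) → ends 14
crc at 14 (size 2, align 2) → ends 16
inode at 16 (size 8, align 2) → ends 24
reserved at 24 (size 4, align 2) → ends 28
attrs at 28 (size 52, align 2) → ends 80
signature at 80 (size 40, align 2) → ends 120
within Packet: rss at 16
80 + 16 = 96

96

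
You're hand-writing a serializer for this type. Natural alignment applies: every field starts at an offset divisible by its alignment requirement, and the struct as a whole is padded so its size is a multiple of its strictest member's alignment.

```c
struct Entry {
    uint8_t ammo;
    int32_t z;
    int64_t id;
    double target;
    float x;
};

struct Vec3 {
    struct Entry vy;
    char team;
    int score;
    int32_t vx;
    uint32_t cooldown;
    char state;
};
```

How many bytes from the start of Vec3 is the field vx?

40

Entry: ammo at 0 (size 1, align 1) → ends 1; pad 3 to align 4 for z; z at 4 (size 4, align 4) → ends 8; id at 8 (size 8, align 8) → ends 16; target at 16 (size 8, align 8) → ends 24; x at 24 (size 4, align 4) → ends 28; tail pad 4 to reach multiple of 8; total 32 bytes, alignment 8
vy at 0 (size 32, align 8) → ends 32
team at 32 (size 1, align 1) → ends 33
pad 3 to align 4 for score
score at 36 (size 4, align 4) → ends 40
vx at 40 (size 4, align 4) → ends 44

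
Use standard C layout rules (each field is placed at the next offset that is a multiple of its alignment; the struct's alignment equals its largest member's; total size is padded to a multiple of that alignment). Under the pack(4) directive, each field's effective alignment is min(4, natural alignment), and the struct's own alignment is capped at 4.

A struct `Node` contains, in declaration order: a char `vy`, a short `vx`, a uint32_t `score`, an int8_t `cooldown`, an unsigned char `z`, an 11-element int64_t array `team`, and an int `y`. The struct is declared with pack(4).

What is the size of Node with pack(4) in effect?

@0: vy [1B, align 1] → 1
+1 pad (align 2)
@2: vx [2B, align 2] → 4
@4: score [4B, align 4] → 8
@8: cooldown [1B, align 1] → 9
@9: z [1B, align 1] → 10
+2 pad (align 4)
@12: team [88B, align 4] → 100
@100: y [4B, align 4] → 104
size 104, align 4

104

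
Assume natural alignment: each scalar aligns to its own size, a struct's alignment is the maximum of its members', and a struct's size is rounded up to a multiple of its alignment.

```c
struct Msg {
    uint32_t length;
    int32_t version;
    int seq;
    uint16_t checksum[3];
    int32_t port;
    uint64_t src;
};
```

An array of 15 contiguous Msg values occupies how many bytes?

480

length at 0 (size 4, align 4) → ends 4
version at 4 (size 4, align 4) → ends 8
seq at 8 (size 4, align 4) → ends 12
checksum at 12 (size 6, align 2) → ends 18
pad 2 to align 4 for port
port at 20 (size 4, align 4) → ends 24
src at 24 (size 8, align 8) → ends 32
total 32 bytes, alignment 8
array of 15: 15 × 32 = 480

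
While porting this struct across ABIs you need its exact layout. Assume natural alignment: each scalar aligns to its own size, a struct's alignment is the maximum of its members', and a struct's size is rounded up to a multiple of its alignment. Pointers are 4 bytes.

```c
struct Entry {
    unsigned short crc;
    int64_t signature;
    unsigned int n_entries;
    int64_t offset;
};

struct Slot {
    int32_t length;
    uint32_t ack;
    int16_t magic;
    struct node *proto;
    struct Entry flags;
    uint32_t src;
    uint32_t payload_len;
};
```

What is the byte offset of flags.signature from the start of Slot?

24

Entry: crc at 0 (size 2, align 2) → ends 2; pad 6 to align 8 for signature; signature at 8 (size 8, align 8) → ends 16; n_entries at 16 (size 4, align 4) → ends 20; pad 4 to align 8 for offset; offset at 24 (size 8, align 8) → ends 32; total 32 bytes, alignment 8
length at 0 (size 4, align 4) → ends 4
ack at 4 (size 4, align 4) → ends 8
magic at 8 (size 2, align 2) → ends 10
pad 2 to align 4 for proto
proto at 12 (size 4, align 4) → ends 16
flags at 16 (size 32, align 8) → ends 48
within Entry: signature at 8
16 + 8 = 24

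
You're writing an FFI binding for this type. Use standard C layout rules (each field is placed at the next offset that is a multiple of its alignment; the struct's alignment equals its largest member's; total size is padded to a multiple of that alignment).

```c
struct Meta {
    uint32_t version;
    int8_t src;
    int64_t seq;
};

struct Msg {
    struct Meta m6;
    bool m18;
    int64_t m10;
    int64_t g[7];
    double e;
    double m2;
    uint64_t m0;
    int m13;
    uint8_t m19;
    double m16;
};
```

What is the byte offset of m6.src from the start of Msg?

Meta: 0..4  version  (4B, 4-aligned); 4..5  src  (1B, 1-aligned); 5..8  -- padding (3B); 8..16  seq  (8B, 8-aligned); sizeof = 16, alignof = 8
0..16  m6  (16B, 8-aligned)
within Meta: src at 4
0 + 4 = 4

4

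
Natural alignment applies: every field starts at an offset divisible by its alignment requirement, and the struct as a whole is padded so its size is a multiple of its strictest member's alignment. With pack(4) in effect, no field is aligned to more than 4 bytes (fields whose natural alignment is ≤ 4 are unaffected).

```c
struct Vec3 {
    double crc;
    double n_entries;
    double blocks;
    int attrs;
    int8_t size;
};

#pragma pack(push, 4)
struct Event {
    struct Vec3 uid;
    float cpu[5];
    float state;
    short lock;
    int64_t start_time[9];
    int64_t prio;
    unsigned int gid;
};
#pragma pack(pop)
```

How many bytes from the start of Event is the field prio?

Vec3: crc at 0 (size 8, align 8) → ends 8; n_entries at 8 (size 8, align 8) → ends 16; blocks at 16 (size 8, align 8) → ends 24; attrs at 24 (size 4, align 4) → ends 28; size at 28 (size 1, align 1) → ends 29; tail pad 3 to reach multiple of 8; total 32 bytes, alignment 8
uid at 0 (size 32, align 4) → ends 32
cpu at 32 (size 20, align 4) → ends 52
state at 52 (size 4, align 4) → ends 56
lock at 56 (size 2, align 2) → ends 58
pad 2 to align 4 for start_time
start_time at 60 (size 72, align 4) → ends 132
prio at 132 (size 8, align 4) → ends 140

132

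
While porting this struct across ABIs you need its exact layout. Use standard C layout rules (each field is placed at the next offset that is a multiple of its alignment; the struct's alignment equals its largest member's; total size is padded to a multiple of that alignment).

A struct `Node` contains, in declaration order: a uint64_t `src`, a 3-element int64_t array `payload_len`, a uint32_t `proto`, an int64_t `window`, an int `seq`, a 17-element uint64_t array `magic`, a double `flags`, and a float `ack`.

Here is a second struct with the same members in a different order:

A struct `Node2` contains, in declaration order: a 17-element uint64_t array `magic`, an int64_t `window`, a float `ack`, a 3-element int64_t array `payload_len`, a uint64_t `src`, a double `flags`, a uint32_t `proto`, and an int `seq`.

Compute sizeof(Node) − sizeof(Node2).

8

@0: src [8B, align 8] → 8
@8: payload_len [24B, align 8] → 32
@32: proto [4B, align 4] → 36
+4 pad (align 8)
@40: window [8B, align 8] → 48
@48: seq [4B, align 4] → 52
+4 pad (align 8)
@56: magic [136B, align 8] → 192
@192: flags [8B, align 8] → 200
@200: ack [4B, align 4] → 204
+4 tail pad (align 8)
size 208, align 8
— Node2 —
@0: magic [136B, align 8] → 136
@136: window [8B, align 8] → 144
@144: ack [4B, align 4] → 148
+4 pad (align 8)
@152: payload_len [24B, align 8] → 176
@176: src [8B, align 8] → 184
@184: flags [8B, align 8] → 192
@192: proto [4B, align 4] → 196
@196: seq [4B, align 4] → 200
size 200, align 8
208 − 200 = 8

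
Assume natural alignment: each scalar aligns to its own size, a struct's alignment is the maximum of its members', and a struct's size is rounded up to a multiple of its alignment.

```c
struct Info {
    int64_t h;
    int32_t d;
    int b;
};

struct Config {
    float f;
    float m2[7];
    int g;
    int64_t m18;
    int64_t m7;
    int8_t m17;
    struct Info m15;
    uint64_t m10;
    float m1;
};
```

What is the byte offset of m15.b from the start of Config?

76

Info: 0..8  h  (8B, 8-aligned); 8..12  d  (4B, 4-aligned); 12..16  b  (4B, 4-aligned); sizeof = 16, alignof = 8
0..4  f  (4B, 4-aligned)
4..32  m2  (28B, 4-aligned)
32..36  g  (4B, 4-aligned)
36..40  -- padding (4B)
40..48  m18  (8B, 8-aligned)
48..56  m7  (8B, 8-aligned)
56..57  m17  (1B, 1-aligned)
57..64  -- padding (7B)
64..80  m15  (16B, 8-aligned)
within Info: b at 12
64 + 12 = 76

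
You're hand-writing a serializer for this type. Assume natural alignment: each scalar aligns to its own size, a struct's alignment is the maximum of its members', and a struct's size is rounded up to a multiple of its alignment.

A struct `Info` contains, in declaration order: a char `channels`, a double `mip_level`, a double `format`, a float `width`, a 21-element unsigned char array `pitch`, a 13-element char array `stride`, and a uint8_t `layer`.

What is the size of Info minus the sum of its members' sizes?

8

@0: channels [1B, align 1] → 1
+7 pad (align 8)
@8: mip_level [8B, align 8] → 16
@16: format [8B, align 8] → 24
@24: width [4B, align 4] → 28
@28: pitch [21B, align 1] → 49
@49: stride [13B, align 1] → 62
@62: layer [1B, align 1] → 63
+1 tail pad (align 8)
size 64, align 8
data bytes 56, size 64 → padding 8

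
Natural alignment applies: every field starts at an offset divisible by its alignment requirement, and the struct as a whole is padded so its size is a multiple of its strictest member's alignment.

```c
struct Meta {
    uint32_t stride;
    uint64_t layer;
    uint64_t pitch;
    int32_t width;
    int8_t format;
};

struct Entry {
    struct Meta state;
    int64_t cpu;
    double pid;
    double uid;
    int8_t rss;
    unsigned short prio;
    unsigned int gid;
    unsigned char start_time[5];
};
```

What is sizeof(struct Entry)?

72 bytes

Meta: @0: stride [4B, align 4] → 4; +4 pad (align 8); @8: layer [8B, align 8] → 16; @16: pitch [8B, align 8] → 24; @24: width [4B, align 4] → 28; @28: format [1B, align 1] → 29; +3 tail pad (align 8); size 32, align 8
@0: state [32B, align 8] → 32
@32: cpu [8B, align 8] → 40
@40: pid [8B, align 8] → 48
@48: uid [8B, align 8] → 56
@56: rss [1B, align 1] → 57
+1 pad (align 2)
@58: prio [2B, align 2] → 60
@60: gid [4B, align 4] → 64
@64: start_time [5B, align 1] → 69
+3 tail pad (align 8)
size 72, align 8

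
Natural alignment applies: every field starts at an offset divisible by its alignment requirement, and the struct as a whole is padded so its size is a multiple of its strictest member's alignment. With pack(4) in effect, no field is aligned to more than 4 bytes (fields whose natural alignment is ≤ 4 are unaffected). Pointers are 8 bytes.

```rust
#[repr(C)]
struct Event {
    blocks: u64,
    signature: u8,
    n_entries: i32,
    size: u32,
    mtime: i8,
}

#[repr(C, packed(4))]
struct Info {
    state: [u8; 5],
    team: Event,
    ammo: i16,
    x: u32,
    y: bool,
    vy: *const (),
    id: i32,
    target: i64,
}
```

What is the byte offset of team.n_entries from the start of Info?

Event: @0: blocks [8B, align 8] → 8; @8: signature [1B, align 1] → 9; +3 pad (align 4); @12: n_entries [4B, align 4] → 16; @16: size [4B, align 4] → 20; @20: mtime [1B, align 1] → 21; +3 tail pad (align 8); size 24, align 8
@0: state [5B, align 1] → 5
+3 pad (align 4)
@8: team [24B, align 4] → 32
within Event: n_entries at 12
8 + 12 = 20

20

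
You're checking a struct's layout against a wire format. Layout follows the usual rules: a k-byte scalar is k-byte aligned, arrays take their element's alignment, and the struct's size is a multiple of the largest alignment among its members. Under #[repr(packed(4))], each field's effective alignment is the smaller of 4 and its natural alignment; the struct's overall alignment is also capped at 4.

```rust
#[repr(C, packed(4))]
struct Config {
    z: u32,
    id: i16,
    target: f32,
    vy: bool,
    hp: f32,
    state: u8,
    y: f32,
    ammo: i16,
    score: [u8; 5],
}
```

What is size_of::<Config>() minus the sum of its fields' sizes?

9

0..4  z  (4B, 4-aligned)
4..6  id  (2B, 2-aligned)
6..8  -- padding (2B)
8..12  target  (4B, 4-aligned)
12..13  vy  (1B, 1-aligned)
13..16  -- padding (3B)
16..20  hp  (4B, 4-aligned)
20..21  state  (1B, 1-aligned)
21..24  -- padding (3B)
24..28  y  (4B, 4-aligned)
28..30  ammo  (2B, 2-aligned)
30..35  score  (5B, 1-aligned)
35..36  -- tail padding (1B)
sizeof = 36, alignof = 4
data bytes 27, size 36 → padding 9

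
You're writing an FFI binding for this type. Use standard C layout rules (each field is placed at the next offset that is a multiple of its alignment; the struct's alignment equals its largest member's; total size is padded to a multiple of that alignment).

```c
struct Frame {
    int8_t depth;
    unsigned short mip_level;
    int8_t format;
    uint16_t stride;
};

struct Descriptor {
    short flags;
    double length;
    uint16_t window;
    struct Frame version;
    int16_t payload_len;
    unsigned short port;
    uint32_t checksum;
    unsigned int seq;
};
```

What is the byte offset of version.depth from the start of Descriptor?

Frame: 0..1  depth  (1B, 1-aligned); 1..2  -- padding (1B); 2..4  mip_level  (2B, 2-aligned); 4..5  format  (1B, 1-aligned); 5..6  -- padding (1B); 6..8  stride  (2B, 2-aligned); sizeof = 8, alignof = 2
0..2  flags  (2B, 2-aligned)
2..8  -- padding (6B)
8..16  length  (8B, 8-aligned)
16..18  window  (2B, 2-aligned)
18..26  version  (8B, 2-aligned)
within Frame: depth at 0
18 + 0 = 18

18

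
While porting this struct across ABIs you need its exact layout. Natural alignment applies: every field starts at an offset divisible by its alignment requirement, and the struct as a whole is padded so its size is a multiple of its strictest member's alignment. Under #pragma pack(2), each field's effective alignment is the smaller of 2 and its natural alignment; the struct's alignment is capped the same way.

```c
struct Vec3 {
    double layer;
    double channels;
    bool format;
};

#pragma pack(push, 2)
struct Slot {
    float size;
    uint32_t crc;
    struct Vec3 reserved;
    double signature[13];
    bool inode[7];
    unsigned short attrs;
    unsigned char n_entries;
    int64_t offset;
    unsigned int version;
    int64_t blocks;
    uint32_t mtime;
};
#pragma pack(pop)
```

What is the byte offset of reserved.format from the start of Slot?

Vec3: layer at 0 (size 8, align 8) → ends 8; channels at 8 (size 8, align 8) → ends 16; format at 16 (size 1, align 1) → ends 17; tail pad 7 to reach multiple of 8; total 24 bytes, alignment 8
size at 0 (size 4, align 2) → ends 4
crc at 4 (size 4, align 2) → ends 8
reserved at 8 (size 24, align 2) → ends 32
within Vec3: format at 16
8 + 16 = 24

24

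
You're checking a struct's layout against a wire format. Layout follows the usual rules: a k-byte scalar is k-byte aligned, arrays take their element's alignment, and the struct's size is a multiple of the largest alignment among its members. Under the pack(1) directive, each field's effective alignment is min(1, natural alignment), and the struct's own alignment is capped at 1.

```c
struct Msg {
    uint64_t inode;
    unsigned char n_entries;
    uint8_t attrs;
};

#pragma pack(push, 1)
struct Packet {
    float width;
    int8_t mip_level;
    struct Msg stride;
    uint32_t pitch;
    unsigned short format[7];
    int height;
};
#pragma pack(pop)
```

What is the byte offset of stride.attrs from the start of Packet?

14

Msg: inode at 0 (size 8, align 8) → ends 8; n_entries at 8 (size 1, align 1) → ends 9; attrs at 9 (size 1, align 1) → ends 10; tail pad 6 to reach multiple of 8; total 16 bytes, alignment 8
width at 0 (size 4, align 1) → ends 4
mip_level at 4 (size 1, align 1) → ends 5
stride at 5 (size 16, align 1) → ends 21
within Msg: attrs at 9
5 + 9 = 14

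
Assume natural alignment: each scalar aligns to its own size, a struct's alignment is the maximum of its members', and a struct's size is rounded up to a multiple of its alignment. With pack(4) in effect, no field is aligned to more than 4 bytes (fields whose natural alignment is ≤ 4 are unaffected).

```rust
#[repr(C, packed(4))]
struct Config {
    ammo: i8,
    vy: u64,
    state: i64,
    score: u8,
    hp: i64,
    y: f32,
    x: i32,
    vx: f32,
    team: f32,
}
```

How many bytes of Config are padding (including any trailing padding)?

6

ammo at 0 (size 1, align 1) → ends 1
pad 3 to align 4 for vy
vy at 4 (size 8, align 4) → ends 12
state at 12 (size 8, align 4) → ends 20
score at 20 (size 1, align 1) → ends 21
pad 3 to align 4 for hp
hp at 24 (size 8, align 4) → ends 32
y at 32 (size 4, align 4) → ends 36
x at 36 (size 4, align 4) → ends 40
vx at 40 (size 4, align 4) → ends 44
team at 44 (size 4, align 4) → ends 48
total 48 bytes, alignment 4
data bytes 42, size 48 → padding 6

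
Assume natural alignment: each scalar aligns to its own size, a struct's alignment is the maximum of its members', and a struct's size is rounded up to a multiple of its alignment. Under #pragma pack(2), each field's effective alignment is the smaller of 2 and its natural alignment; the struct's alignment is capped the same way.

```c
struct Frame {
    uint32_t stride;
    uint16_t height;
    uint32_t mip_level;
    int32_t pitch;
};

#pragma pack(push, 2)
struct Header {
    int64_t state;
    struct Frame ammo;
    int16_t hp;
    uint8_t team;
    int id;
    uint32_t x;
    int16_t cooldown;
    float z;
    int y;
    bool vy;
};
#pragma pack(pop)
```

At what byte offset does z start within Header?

38

Frame: @0: stride [4B, align 4] → 4; @4: height [2B, align 2] → 6; +2 pad (align 4); @8: mip_level [4B, align 4] → 12; @12: pitch [4B, align 4] → 16; size 16, align 4
@0: state [8B, align 2] → 8
@8: ammo [16B, align 2] → 24
@24: hp [2B, align 2] → 26
@26: team [1B, align 1] → 27
+1 pad (align 2)
@28: id [4B, align 2] → 32
@32: x [4B, align 2] → 36
@36: cooldown [2B, align 2] → 38
@38: z [4B, align 2] → 42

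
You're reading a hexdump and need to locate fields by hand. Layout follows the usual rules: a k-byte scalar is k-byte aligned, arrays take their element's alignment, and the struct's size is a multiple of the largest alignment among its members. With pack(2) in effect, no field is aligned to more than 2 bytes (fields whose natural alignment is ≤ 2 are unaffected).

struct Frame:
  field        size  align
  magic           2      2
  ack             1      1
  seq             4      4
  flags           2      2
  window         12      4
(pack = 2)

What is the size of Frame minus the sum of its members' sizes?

1

magic at 0 (size 2, align 2) → ends 2
ack at 2 (size 1, align 1) → ends 3
pad 1 to align 2 for seq
seq at 4 (size 4, align 2) → ends 8
flags at 8 (size 2, align 2) → ends 10
window at 10 (size 12, align 2) → ends 22
total 22 bytes, alignment 2
data bytes 21, size 22 → padding 1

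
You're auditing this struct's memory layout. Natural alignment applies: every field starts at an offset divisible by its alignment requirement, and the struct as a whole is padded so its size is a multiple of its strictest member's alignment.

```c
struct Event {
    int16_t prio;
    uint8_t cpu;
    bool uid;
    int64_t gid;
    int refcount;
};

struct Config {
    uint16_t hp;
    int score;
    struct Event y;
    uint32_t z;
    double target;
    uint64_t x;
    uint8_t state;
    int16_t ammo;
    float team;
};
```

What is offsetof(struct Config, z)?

Event: 0..2  prio  (2B, 2-aligned); 2..3  cpu  (1B, 1-aligned); 3..4  uid  (1B, 1-aligned); 4..8  -- padding (4B); 8..16  gid  (8B, 8-aligned); 16..20  refcount  (4B, 4-aligned); 20..24  -- tail padding (4B); sizeof = 24, alignof = 8
0..2  hp  (2B, 2-aligned)
2..4  -- padding (2B)
4..8  score  (4B, 4-aligned)
8..32  y  (24B, 8-aligned)
32..36  z  (4B, 4-aligned)

32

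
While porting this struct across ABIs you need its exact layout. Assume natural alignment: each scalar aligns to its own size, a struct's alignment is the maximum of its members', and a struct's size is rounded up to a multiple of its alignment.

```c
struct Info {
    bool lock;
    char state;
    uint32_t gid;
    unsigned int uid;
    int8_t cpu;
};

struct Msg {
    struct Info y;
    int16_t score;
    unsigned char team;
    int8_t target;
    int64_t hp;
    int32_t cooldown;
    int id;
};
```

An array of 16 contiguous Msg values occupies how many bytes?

640

Info: lock at 0 (size 1, align 1) → ends 1; state at 1 (size 1, align 1) → ends 2; pad 2 to align 4 for gid; gid at 4 (size 4, align 4) → ends 8; uid at 8 (size 4, align 4) → ends 12; cpu at 12 (size 1, align 1) → ends 13; tail pad 3 to reach multiple of 4; total 16 bytes, alignment 4
y at 0 (size 16, align 4) → ends 16
score at 16 (size 2, align 2) → ends 18
team at 18 (size 1, align 1) → ends 19
target at 19 (size 1, align 1) → ends 20
pad 4 to align 8 for hp
hp at 24 (size 8, align 8) → ends 32
cooldown at 32 (size 4, align 4) → ends 36
id at 36 (size 4, align 4) → ends 40
total 40 bytes, alignment 8
array of 16: 16 × 40 = 640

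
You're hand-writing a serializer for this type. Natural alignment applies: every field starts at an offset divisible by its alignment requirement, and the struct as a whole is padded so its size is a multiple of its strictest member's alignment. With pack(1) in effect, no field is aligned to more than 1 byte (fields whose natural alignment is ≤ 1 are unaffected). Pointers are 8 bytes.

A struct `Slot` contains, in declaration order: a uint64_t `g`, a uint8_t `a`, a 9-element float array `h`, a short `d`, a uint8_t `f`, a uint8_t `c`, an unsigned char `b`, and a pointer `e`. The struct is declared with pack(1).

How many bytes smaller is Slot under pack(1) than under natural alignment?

6

natural layout:
  0..8  g  (8B, 8-aligned)
  8..9  a  (1B, 1-aligned)
  9..12  -- padding (3B)
  12..48  h  (36B, 4-aligned)
  48..50  d  (2B, 2-aligned)
  50..51  f  (1B, 1-aligned)
  51..52  c  (1B, 1-aligned)
  52..53  b  (1B, 1-aligned)
  53..56  -- padding (3B)
  56..64  e  (8B, 8-aligned)
  sizeof = 64, alignof = 8
packed(1) layout:
  0..8  g  (8B, 1-aligned)
  8..9  a  (1B, 1-aligned)
  9..45  h  (36B, 1-aligned)
  45..47  d  (2B, 1-aligned)
  47..48  f  (1B, 1-aligned)
  48..49  c  (1B, 1-aligned)
  49..50  b  (1B, 1-aligned)
  50..58  e  (8B, 1-aligned)
  sizeof = 58, alignof = 1
64 − 58 = 6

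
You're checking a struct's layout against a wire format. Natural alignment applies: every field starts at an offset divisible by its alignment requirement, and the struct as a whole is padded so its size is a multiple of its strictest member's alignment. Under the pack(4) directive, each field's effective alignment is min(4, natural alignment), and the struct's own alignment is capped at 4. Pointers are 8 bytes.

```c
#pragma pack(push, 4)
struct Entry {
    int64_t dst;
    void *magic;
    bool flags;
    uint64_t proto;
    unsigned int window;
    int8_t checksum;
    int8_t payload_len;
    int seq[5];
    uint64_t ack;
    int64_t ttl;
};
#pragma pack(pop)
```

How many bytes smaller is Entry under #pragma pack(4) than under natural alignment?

natural layout:
  0..8  dst  (8B, 8-aligned)
  8..16  magic  (8B, 8-aligned)
  16..17  flags  (1B, 1-aligned)
  17..24  -- padding (7B)
  24..32  proto  (8B, 8-aligned)
  32..36  window  (4B, 4-aligned)
  36..37  checksum  (1B, 1-aligned)
  37..38  payload_len  (1B, 1-aligned)
  38..40  -- padding (2B)
  40..60  seq  (20B, 4-aligned)
  60..64  -- padding (4B)
  64..72  ack  (8B, 8-aligned)
  72..80  ttl  (8B, 8-aligned)
  sizeof = 80, alignof = 8
packed(4) layout:
  0..8  dst  (8B, 4-aligned)
  8..16  magic  (8B, 4-aligned)
  16..17  flags  (1B, 1-aligned)
  17..20  -- padding (3B)
  20..28  proto  (8B, 4-aligned)
  28..32  window  (4B, 4-aligned)
  32..33  checksum  (1B, 1-aligned)
  33..34  payload_len  (1B, 1-aligned)
  34..36  -- padding (2B)
  36..56  seq  (20B, 4-aligned)
  56..64  ack  (8B, 4-aligned)
  64..72  ttl  (8B, 4-aligned)
  sizeof = 72, alignof = 4
80 − 72 = 8

8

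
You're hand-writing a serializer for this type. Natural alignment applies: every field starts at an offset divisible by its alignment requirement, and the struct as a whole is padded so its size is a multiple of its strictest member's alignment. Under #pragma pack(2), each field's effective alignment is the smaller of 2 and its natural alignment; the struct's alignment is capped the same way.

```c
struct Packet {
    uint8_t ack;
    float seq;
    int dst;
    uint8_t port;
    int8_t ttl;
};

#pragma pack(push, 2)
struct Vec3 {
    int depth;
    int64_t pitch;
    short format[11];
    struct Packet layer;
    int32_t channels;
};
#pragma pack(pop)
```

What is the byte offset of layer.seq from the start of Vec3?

Packet: 0..1  ack  (1B, 1-aligned); 1..4  -- padding (3B); 4..8  seq  (4B, 4-aligned); 8..12  dst  (4B, 4-aligned); 12..13  port  (1B, 1-aligned); 13..14  ttl  (1B, 1-aligned); 14..16  -- tail padding (2B); sizeof = 16, alignof = 4
0..4  depth  (4B, 2-aligned)
4..12  pitch  (8B, 2-aligned)
12..34  format  (22B, 2-aligned)
34..50  layer  (16B, 2-aligned)
within Packet: seq at 4
34 + 4 = 38

38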